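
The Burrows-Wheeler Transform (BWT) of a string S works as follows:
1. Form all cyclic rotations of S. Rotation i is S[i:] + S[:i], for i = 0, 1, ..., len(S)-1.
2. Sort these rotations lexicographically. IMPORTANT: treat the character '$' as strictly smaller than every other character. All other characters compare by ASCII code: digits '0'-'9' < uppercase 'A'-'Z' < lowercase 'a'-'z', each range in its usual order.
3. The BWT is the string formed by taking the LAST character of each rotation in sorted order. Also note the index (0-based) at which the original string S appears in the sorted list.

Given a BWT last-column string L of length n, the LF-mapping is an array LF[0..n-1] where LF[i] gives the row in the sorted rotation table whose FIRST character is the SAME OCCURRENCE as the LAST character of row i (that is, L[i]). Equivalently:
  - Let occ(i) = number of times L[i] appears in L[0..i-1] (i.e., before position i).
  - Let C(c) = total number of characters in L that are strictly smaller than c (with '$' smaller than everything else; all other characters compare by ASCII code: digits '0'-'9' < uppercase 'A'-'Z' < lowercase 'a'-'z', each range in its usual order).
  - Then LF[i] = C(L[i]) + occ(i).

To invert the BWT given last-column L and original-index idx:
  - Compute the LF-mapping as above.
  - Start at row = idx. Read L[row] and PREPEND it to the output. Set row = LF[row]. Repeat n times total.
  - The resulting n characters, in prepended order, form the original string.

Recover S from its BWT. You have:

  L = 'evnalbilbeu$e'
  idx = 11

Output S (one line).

Answer: unbelievable$

Derivation:
LF mapping: 4 12 10 1 8 2 7 9 3 5 11 0 6
Walk LF starting at row 11, prepending L[row]:
  step 1: row=11, L[11]='$', prepend. Next row=LF[11]=0
  step 2: row=0, L[0]='e', prepend. Next row=LF[0]=4
  step 3: row=4, L[4]='l', prepend. Next row=LF[4]=8
  step 4: row=8, L[8]='b', prepend. Next row=LF[8]=3
  step 5: row=3, L[3]='a', prepend. Next row=LF[3]=1
  step 6: row=1, L[1]='v', prepend. Next row=LF[1]=12
  step 7: row=12, L[12]='e', prepend. Next row=LF[12]=6
  step 8: row=6, L[6]='i', prepend. Next row=LF[6]=7
  step 9: row=7, L[7]='l', prepend. Next row=LF[7]=9
  step 10: row=9, L[9]='e', prepend. Next row=LF[9]=5
  step 11: row=5, L[5]='b', prepend. Next row=LF[5]=2
  step 12: row=2, L[2]='n', prepend. Next row=LF[2]=10
  step 13: row=10, L[10]='u', prepend. Next row=LF[10]=11
Reversed output: unbelievable$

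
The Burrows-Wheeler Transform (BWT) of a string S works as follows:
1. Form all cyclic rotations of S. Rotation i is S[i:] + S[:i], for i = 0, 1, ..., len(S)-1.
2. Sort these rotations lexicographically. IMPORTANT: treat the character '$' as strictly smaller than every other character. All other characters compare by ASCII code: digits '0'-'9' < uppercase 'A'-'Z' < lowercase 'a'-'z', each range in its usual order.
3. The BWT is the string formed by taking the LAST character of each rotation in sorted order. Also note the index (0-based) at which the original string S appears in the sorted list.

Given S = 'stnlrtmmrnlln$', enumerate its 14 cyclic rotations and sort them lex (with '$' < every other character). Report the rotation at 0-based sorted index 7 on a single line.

All 14 rotations (rotation i = S[i:]+S[:i]):
  rot[0] = stnlrtmmrnlln$
  rot[1] = tnlrtmmrnlln$s
  rot[2] = nlrtmmrnlln$st
  rot[3] = lrtmmrnlln$stn
  rot[4] = rtmmrnlln$stnl
  rot[5] = tmmrnlln$stnlr
  rot[6] = mmrnlln$stnlrt
  rot[7] = mrnlln$stnlrtm
  rot[8] = rnlln$stnlrtmm
  rot[9] = nlln$stnlrtmmr
  rot[10] = lln$stnlrtmmrn
  rot[11] = ln$stnlrtmmrnl
  rot[12] = n$stnlrtmmrnll
  rot[13] = $stnlrtmmrnlln
Sorted (with $ < everything):
  sorted[0] = $stnlrtmmrnlln
  sorted[1] = lln$stnlrtmmrn
  sorted[2] = ln$stnlrtmmrnl
  sorted[3] = lrtmmrnlln$stn
  sorted[4] = mmrnlln$stnlrt
  sorted[5] = mrnlln$stnlrtm
  sorted[6] = n$stnlrtmmrnll
  sorted[7] = nlln$stnlrtmmr
  sorted[8] = nlrtmmrnlln$st
  sorted[9] = rnlln$stnlrtmm
  sorted[10] = rtmmrnlln$stnl
  sorted[11] = stnlrtmmrnlln$
  sorted[12] = tmmrnlln$stnlr
  sorted[13] = tnlrtmmrnlln$s
sorted[7] = nlln$stnlrtmmr

Answer: nlln$stnlrtmmr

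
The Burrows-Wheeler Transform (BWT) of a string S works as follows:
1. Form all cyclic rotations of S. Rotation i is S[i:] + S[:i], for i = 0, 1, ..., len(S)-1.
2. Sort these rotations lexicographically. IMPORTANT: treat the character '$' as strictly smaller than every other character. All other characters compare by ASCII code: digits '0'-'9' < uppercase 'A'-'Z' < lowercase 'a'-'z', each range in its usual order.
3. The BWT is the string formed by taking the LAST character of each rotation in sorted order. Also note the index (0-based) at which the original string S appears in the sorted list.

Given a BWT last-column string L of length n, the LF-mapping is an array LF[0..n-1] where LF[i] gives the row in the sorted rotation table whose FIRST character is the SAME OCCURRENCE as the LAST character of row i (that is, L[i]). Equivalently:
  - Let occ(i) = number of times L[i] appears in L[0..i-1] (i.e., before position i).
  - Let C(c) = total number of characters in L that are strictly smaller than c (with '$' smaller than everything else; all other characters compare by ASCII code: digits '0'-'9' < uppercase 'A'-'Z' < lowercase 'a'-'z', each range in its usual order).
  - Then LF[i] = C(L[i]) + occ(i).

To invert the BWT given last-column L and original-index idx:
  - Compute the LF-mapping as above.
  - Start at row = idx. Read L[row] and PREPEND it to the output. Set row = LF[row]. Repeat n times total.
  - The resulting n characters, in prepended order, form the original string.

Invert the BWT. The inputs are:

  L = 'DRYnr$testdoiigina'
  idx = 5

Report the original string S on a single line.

Answer: disintegrationYRD$

Derivation:
LF mapping: 1 2 3 11 14 0 16 6 15 17 5 13 8 9 7 10 12 4
Walk LF starting at row 5, prepending L[row]:
  step 1: row=5, L[5]='$', prepend. Next row=LF[5]=0
  step 2: row=0, L[0]='D', prepend. Next row=LF[0]=1
  step 3: row=1, L[1]='R', prepend. Next row=LF[1]=2
  step 4: row=2, L[2]='Y', prepend. Next row=LF[2]=3
  step 5: row=3, L[3]='n', prepend. Next row=LF[3]=11
  step 6: row=11, L[11]='o', prepend. Next row=LF[11]=13
  step 7: row=13, L[13]='i', prepend. Next row=LF[13]=9
  step 8: row=9, L[9]='t', prepend. Next row=LF[9]=17
  step 9: row=17, L[17]='a', prepend. Next row=LF[17]=4
  step 10: row=4, L[4]='r', prepend. Next row=LF[4]=14
  step 11: row=14, L[14]='g', prepend. Next row=LF[14]=7
  step 12: row=7, L[7]='e', prepend. Next row=LF[7]=6
  step 13: row=6, L[6]='t', prepend. Next row=LF[6]=16
  step 14: row=16, L[16]='n', prepend. Next row=LF[16]=12
  step 15: row=12, L[12]='i', prepend. Next row=LF[12]=8
  step 16: row=8, L[8]='s', prepend. Next row=LF[8]=15
  step 17: row=15, L[15]='i', prepend. Next row=LF[15]=10
  step 18: row=10, L[10]='d', prepend. Next row=LF[10]=5
Reversed output: disintegrationYRD$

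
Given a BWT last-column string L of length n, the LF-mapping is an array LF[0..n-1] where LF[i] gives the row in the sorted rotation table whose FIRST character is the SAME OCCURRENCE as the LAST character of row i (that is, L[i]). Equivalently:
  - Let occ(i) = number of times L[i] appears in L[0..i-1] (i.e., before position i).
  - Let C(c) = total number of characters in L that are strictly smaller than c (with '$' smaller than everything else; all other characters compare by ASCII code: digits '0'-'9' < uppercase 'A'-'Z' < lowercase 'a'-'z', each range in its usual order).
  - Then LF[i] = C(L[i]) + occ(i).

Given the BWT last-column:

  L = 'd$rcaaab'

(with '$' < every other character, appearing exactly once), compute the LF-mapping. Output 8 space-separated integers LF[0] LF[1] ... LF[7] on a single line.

Char counts: '$':1, 'a':3, 'b':1, 'c':1, 'd':1, 'r':1
C (first-col start): C('$')=0, C('a')=1, C('b')=4, C('c')=5, C('d')=6, C('r')=7
L[0]='d': occ=0, LF[0]=C('d')+0=6+0=6
L[1]='$': occ=0, LF[1]=C('$')+0=0+0=0
L[2]='r': occ=0, LF[2]=C('r')+0=7+0=7
L[3]='c': occ=0, LF[3]=C('c')+0=5+0=5
L[4]='a': occ=0, LF[4]=C('a')+0=1+0=1
L[5]='a': occ=1, LF[5]=C('a')+1=1+1=2
L[6]='a': occ=2, LF[6]=C('a')+2=1+2=3
L[7]='b': occ=0, LF[7]=C('b')+0=4+0=4

Answer: 6 0 7 5 1 2 3 4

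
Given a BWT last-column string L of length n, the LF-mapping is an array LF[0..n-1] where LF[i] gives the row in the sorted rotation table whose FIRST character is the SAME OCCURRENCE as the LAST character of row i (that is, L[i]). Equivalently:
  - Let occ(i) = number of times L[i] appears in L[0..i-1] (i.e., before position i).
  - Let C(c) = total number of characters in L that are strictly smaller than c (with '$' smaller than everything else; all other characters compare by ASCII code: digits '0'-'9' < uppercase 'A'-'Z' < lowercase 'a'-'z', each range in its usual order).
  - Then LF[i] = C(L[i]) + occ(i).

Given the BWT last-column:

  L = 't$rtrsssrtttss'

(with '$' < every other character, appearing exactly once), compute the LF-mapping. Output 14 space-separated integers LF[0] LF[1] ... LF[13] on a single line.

Answer: 9 0 1 10 2 4 5 6 3 11 12 13 7 8

Derivation:
Char counts: '$':1, 'r':3, 's':5, 't':5
C (first-col start): C('$')=0, C('r')=1, C('s')=4, C('t')=9
L[0]='t': occ=0, LF[0]=C('t')+0=9+0=9
L[1]='$': occ=0, LF[1]=C('$')+0=0+0=0
L[2]='r': occ=0, LF[2]=C('r')+0=1+0=1
L[3]='t': occ=1, LF[3]=C('t')+1=9+1=10
L[4]='r': occ=1, LF[4]=C('r')+1=1+1=2
L[5]='s': occ=0, LF[5]=C('s')+0=4+0=4
L[6]='s': occ=1, LF[6]=C('s')+1=4+1=5
L[7]='s': occ=2, LF[7]=C('s')+2=4+2=6
L[8]='r': occ=2, LF[8]=C('r')+2=1+2=3
L[9]='t': occ=2, LF[9]=C('t')+2=9+2=11
L[10]='t': occ=3, LF[10]=C('t')+3=9+3=12
L[11]='t': occ=4, LF[11]=C('t')+4=9+4=13
L[12]='s': occ=3, LF[12]=C('s')+3=4+3=7
L[13]='s': occ=4, LF[13]=C('s')+4=4+4=8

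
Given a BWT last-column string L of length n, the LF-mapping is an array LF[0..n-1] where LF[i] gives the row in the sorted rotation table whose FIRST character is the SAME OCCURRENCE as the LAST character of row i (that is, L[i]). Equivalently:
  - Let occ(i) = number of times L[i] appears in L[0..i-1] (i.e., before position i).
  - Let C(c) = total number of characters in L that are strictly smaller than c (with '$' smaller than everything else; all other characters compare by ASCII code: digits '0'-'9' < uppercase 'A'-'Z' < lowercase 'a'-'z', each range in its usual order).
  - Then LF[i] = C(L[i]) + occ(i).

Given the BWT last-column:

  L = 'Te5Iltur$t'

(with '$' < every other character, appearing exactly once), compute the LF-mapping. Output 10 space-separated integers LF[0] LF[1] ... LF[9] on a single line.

Char counts: '$':1, '5':1, 'I':1, 'T':1, 'e':1, 'l':1, 'r':1, 't':2, 'u':1
C (first-col start): C('$')=0, C('5')=1, C('I')=2, C('T')=3, C('e')=4, C('l')=5, C('r')=6, C('t')=7, C('u')=9
L[0]='T': occ=0, LF[0]=C('T')+0=3+0=3
L[1]='e': occ=0, LF[1]=C('e')+0=4+0=4
L[2]='5': occ=0, LF[2]=C('5')+0=1+0=1
L[3]='I': occ=0, LF[3]=C('I')+0=2+0=2
L[4]='l': occ=0, LF[4]=C('l')+0=5+0=5
L[5]='t': occ=0, LF[5]=C('t')+0=7+0=7
L[6]='u': occ=0, LF[6]=C('u')+0=9+0=9
L[7]='r': occ=0, LF[7]=C('r')+0=6+0=6
L[8]='$': occ=0, LF[8]=C('$')+0=0+0=0
L[9]='t': occ=1, LF[9]=C('t')+1=7+1=8

Answer: 3 4 1 2 5 7 9 6 0 8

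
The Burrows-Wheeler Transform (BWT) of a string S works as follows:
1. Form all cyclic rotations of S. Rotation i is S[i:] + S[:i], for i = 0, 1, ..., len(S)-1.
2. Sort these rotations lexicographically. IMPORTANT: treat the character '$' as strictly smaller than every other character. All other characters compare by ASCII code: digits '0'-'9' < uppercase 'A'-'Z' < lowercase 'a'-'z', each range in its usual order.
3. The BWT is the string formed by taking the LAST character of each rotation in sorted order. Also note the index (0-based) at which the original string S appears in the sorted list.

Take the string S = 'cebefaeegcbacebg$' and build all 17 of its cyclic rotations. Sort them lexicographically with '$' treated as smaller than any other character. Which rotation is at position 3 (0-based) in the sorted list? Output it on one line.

Answer: bacebg$cebefaeegc

Derivation:
All 17 rotations (rotation i = S[i:]+S[:i]):
  rot[0] = cebefaeegcbacebg$
  rot[1] = ebefaeegcbacebg$c
  rot[2] = befaeegcbacebg$ce
  rot[3] = efaeegcbacebg$ceb
  rot[4] = faeegcbacebg$cebe
  rot[5] = aeegcbacebg$cebef
  rot[6] = eegcbacebg$cebefa
  rot[7] = egcbacebg$cebefae
  rot[8] = gcbacebg$cebefaee
  rot[9] = cbacebg$cebefaeeg
  rot[10] = bacebg$cebefaeegc
  rot[11] = acebg$cebefaeegcb
  rot[12] = cebg$cebefaeegcba
  rot[13] = ebg$cebefaeegcbac
  rot[14] = bg$cebefaeegcbace
  rot[15] = g$cebefaeegcbaceb
  rot[16] = $cebefaeegcbacebg
Sorted (with $ < everything):
  sorted[0] = $cebefaeegcbacebg
  sorted[1] = acebg$cebefaeegcb
  sorted[2] = aeegcbacebg$cebef
  sorted[3] = bacebg$cebefaeegc
  sorted[4] = befaeegcbacebg$ce
  sorted[5] = bg$cebefaeegcbace
  sorted[6] = cbacebg$cebefaeeg
  sorted[7] = cebefaeegcbacebg$
  sorted[8] = cebg$cebefaeegcba
  sorted[9] = ebefaeegcbacebg$c
  sorted[10] = ebg$cebefaeegcbac
  sorted[11] = eegcbacebg$cebefa
  sorted[12] = efaeegcbacebg$ceb
  sorted[13] = egcbacebg$cebefae
  sorted[14] = faeegcbacebg$cebe
  sorted[15] = g$cebefaeegcbaceb
  sorted[16] = gcbacebg$cebefaee
sorted[3] = bacebg$cebefaeegc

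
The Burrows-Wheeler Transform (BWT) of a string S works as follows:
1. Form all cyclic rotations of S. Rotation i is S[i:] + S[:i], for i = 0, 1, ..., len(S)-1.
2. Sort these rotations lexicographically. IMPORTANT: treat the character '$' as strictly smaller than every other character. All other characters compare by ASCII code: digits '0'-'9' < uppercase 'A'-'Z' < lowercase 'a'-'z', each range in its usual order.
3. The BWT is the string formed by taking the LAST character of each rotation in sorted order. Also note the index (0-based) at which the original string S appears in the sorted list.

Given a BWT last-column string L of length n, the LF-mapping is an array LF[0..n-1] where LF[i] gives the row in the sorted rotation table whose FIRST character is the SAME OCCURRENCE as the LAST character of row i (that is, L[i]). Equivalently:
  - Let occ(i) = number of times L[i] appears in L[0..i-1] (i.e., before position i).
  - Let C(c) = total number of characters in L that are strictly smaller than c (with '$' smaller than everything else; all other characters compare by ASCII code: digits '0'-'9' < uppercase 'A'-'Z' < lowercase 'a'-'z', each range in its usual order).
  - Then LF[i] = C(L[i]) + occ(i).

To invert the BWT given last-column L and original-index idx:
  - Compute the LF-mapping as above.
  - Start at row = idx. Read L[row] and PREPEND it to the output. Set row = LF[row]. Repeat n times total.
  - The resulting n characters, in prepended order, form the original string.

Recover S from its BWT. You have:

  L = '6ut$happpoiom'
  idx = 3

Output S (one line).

LF mapping: 1 12 11 0 3 2 8 9 10 6 4 7 5
Walk LF starting at row 3, prepending L[row]:
  step 1: row=3, L[3]='$', prepend. Next row=LF[3]=0
  step 2: row=0, L[0]='6', prepend. Next row=LF[0]=1
  step 3: row=1, L[1]='u', prepend. Next row=LF[1]=12
  step 4: row=12, L[12]='m', prepend. Next row=LF[12]=5
  step 5: row=5, L[5]='a', prepend. Next row=LF[5]=2
  step 6: row=2, L[2]='t', prepend. Next row=LF[2]=11
  step 7: row=11, L[11]='o', prepend. Next row=LF[11]=7
  step 8: row=7, L[7]='p', prepend. Next row=LF[7]=9
  step 9: row=9, L[9]='o', prepend. Next row=LF[9]=6
  step 10: row=6, L[6]='p', prepend. Next row=LF[6]=8
  step 11: row=8, L[8]='p', prepend. Next row=LF[8]=10
  step 12: row=10, L[10]='i', prepend. Next row=LF[10]=4
  step 13: row=4, L[4]='h', prepend. Next row=LF[4]=3
Reversed output: hippopotamu6$

Answer: hippopotamu6$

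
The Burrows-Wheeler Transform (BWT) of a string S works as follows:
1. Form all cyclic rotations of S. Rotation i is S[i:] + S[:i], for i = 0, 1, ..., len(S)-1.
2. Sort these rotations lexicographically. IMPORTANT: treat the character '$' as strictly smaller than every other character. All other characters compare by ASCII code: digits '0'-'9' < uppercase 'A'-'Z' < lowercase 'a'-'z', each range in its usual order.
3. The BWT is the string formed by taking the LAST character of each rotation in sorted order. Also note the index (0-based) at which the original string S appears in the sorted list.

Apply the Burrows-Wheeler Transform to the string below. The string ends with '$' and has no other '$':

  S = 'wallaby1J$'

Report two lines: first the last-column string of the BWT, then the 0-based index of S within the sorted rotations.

Answer: Jy1lwala$b
8

Derivation:
All 10 rotations (rotation i = S[i:]+S[:i]):
  rot[0] = wallaby1J$
  rot[1] = allaby1J$w
  rot[2] = llaby1J$wa
  rot[3] = laby1J$wal
  rot[4] = aby1J$wall
  rot[5] = by1J$walla
  rot[6] = y1J$wallab
  rot[7] = 1J$wallaby
  rot[8] = J$wallaby1
  rot[9] = $wallaby1J
Sorted (with $ < everything):
  sorted[0] = $wallaby1J  (last char: 'J')
  sorted[1] = 1J$wallaby  (last char: 'y')
  sorted[2] = J$wallaby1  (last char: '1')
  sorted[3] = aby1J$wall  (last char: 'l')
  sorted[4] = allaby1J$w  (last char: 'w')
  sorted[5] = by1J$walla  (last char: 'a')
  sorted[6] = laby1J$wal  (last char: 'l')
  sorted[7] = llaby1J$wa  (last char: 'a')
  sorted[8] = wallaby1J$  (last char: '$')
  sorted[9] = y1J$wallab  (last char: 'b')
Last column: Jy1lwala$b
Original string S is at sorted index 8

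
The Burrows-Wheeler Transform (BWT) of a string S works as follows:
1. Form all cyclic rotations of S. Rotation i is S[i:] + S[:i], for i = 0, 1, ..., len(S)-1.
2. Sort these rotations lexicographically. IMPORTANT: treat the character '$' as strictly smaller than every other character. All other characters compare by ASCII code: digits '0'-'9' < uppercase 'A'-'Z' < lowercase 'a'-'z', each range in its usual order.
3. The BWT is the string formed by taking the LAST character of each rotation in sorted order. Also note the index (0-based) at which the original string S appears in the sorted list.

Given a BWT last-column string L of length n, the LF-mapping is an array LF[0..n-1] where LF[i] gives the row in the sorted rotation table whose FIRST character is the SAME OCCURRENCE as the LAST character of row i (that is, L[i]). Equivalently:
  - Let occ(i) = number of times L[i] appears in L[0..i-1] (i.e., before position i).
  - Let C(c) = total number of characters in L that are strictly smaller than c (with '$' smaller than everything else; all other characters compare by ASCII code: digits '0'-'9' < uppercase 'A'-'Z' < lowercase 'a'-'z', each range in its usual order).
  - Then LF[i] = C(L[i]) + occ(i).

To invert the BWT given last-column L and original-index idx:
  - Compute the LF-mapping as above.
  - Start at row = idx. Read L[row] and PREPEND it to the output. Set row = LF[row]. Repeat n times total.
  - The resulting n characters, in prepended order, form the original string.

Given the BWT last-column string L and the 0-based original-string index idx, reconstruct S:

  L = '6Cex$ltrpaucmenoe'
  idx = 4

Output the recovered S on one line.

Answer: counterexampleC6$

Derivation:
LF mapping: 1 2 5 16 0 8 14 13 12 3 15 4 9 6 10 11 7
Walk LF starting at row 4, prepending L[row]:
  step 1: row=4, L[4]='$', prepend. Next row=LF[4]=0
  step 2: row=0, L[0]='6', prepend. Next row=LF[0]=1
  step 3: row=1, L[1]='C', prepend. Next row=LF[1]=2
  step 4: row=2, L[2]='e', prepend. Next row=LF[2]=5
  step 5: row=5, L[5]='l', prepend. Next row=LF[5]=8
  step 6: row=8, L[8]='p', prepend. Next row=LF[8]=12
  step 7: row=12, L[12]='m', prepend. Next row=LF[12]=9
  step 8: row=9, L[9]='a', prepend. Next row=LF[9]=3
  step 9: row=3, L[3]='x', prepend. Next row=LF[3]=16
  step 10: row=16, L[16]='e', prepend. Next row=LF[16]=7
  step 11: row=7, L[7]='r', prepend. Next row=LF[7]=13
  step 12: row=13, L[13]='e', prepend. Next row=LF[13]=6
  step 13: row=6, L[6]='t', prepend. Next row=LF[6]=14
  step 14: row=14, L[14]='n', prepend. Next row=LF[14]=10
  step 15: row=10, L[10]='u', prepend. Next row=LF[10]=15
  step 16: row=15, L[15]='o', prepend. Next row=LF[15]=11
  step 17: row=11, L[11]='c', prepend. Next row=LF[11]=4
Reversed output: counterexampleC6$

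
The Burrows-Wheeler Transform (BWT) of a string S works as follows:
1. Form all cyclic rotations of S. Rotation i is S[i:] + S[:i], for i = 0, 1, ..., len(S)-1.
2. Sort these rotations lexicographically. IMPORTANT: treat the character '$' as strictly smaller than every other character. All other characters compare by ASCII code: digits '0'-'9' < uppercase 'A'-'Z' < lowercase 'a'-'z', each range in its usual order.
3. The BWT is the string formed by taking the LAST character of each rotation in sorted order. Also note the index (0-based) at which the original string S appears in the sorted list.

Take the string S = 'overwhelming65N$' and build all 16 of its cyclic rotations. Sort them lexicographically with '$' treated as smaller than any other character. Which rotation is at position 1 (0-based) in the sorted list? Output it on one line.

Answer: 5N$overwhelming6

Derivation:
All 16 rotations (rotation i = S[i:]+S[:i]):
  rot[0] = overwhelming65N$
  rot[1] = verwhelming65N$o
  rot[2] = erwhelming65N$ov
  rot[3] = rwhelming65N$ove
  rot[4] = whelming65N$over
  rot[5] = helming65N$overw
  rot[6] = elming65N$overwh
  rot[7] = lming65N$overwhe
  rot[8] = ming65N$overwhel
  rot[9] = ing65N$overwhelm
  rot[10] = ng65N$overwhelmi
  rot[11] = g65N$overwhelmin
  rot[12] = 65N$overwhelming
  rot[13] = 5N$overwhelming6
  rot[14] = N$overwhelming65
  rot[15] = $overwhelming65N
Sorted (with $ < everything):
  sorted[0] = $overwhelming65N
  sorted[1] = 5N$overwhelming6
  sorted[2] = 65N$overwhelming
  sorted[3] = N$overwhelming65
  sorted[4] = elming65N$overwh
  sorted[5] = erwhelming65N$ov
  sorted[6] = g65N$overwhelmin
  sorted[7] = helming65N$overw
  sorted[8] = ing65N$overwhelm
  sorted[9] = lming65N$overwhe
  sorted[10] = ming65N$overwhel
  sorted[11] = ng65N$overwhelmi
  sorted[12] = overwhelming65N$
  sorted[13] = rwhelming65N$ove
  sorted[14] = verwhelming65N$o
  sorted[15] = whelming65N$over
sorted[1] = 5N$overwhelming6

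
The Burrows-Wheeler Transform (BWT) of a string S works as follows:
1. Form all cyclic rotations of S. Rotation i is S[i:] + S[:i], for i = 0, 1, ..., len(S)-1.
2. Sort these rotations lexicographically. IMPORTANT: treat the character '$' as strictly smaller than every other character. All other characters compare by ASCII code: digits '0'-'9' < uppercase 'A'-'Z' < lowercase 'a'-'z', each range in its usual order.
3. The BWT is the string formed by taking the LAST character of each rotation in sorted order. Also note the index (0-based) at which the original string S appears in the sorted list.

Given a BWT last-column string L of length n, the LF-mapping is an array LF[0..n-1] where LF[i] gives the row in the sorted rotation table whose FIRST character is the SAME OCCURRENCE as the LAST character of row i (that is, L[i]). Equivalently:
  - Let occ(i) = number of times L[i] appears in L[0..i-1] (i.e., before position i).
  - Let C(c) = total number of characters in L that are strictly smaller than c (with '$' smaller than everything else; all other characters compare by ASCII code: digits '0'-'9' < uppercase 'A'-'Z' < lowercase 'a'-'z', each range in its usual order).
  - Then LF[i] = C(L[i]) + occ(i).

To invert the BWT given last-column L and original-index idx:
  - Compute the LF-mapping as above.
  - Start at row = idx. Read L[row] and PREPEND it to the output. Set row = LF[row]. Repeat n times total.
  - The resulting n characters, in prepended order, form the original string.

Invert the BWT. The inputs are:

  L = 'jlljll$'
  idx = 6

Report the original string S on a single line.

Answer: llljlj$

Derivation:
LF mapping: 1 3 4 2 5 6 0
Walk LF starting at row 6, prepending L[row]:
  step 1: row=6, L[6]='$', prepend. Next row=LF[6]=0
  step 2: row=0, L[0]='j', prepend. Next row=LF[0]=1
  step 3: row=1, L[1]='l', prepend. Next row=LF[1]=3
  step 4: row=3, L[3]='j', prepend. Next row=LF[3]=2
  step 5: row=2, L[2]='l', prepend. Next row=LF[2]=4
  step 6: row=4, L[4]='l', prepend. Next row=LF[4]=5
  step 7: row=5, L[5]='l', prepend. Next row=LF[5]=6
Reversed output: llljlj$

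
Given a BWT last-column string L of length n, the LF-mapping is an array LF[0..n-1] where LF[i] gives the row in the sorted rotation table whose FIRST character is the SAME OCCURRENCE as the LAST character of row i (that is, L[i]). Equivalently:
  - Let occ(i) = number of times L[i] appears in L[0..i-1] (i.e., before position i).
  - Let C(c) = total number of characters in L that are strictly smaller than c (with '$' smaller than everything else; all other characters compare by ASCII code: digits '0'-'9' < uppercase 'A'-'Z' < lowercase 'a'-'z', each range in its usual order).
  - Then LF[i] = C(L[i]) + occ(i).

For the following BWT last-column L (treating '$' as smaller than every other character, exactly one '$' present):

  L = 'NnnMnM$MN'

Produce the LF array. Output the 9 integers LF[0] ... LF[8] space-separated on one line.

Answer: 4 6 7 1 8 2 0 3 5

Derivation:
Char counts: '$':1, 'M':3, 'N':2, 'n':3
C (first-col start): C('$')=0, C('M')=1, C('N')=4, C('n')=6
L[0]='N': occ=0, LF[0]=C('N')+0=4+0=4
L[1]='n': occ=0, LF[1]=C('n')+0=6+0=6
L[2]='n': occ=1, LF[2]=C('n')+1=6+1=7
L[3]='M': occ=0, LF[3]=C('M')+0=1+0=1
L[4]='n': occ=2, LF[4]=C('n')+2=6+2=8
L[5]='M': occ=1, LF[5]=C('M')+1=1+1=2
L[6]='$': occ=0, LF[6]=C('$')+0=0+0=0
L[7]='M': occ=2, LF[7]=C('M')+2=1+2=3
L[8]='N': occ=1, LF[8]=C('N')+1=4+1=5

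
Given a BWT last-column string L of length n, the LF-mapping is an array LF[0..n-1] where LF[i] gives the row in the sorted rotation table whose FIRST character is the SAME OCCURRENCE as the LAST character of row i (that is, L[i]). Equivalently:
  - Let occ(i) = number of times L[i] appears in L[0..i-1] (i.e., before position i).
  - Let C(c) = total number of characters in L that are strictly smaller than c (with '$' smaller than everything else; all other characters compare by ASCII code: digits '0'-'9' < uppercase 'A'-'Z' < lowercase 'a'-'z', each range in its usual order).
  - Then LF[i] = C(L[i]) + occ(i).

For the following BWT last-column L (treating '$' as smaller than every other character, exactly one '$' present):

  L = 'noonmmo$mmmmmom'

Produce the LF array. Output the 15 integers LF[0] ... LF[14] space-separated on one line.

Answer: 9 11 12 10 1 2 13 0 3 4 5 6 7 14 8

Derivation:
Char counts: '$':1, 'm':8, 'n':2, 'o':4
C (first-col start): C('$')=0, C('m')=1, C('n')=9, C('o')=11
L[0]='n': occ=0, LF[0]=C('n')+0=9+0=9
L[1]='o': occ=0, LF[1]=C('o')+0=11+0=11
L[2]='o': occ=1, LF[2]=C('o')+1=11+1=12
L[3]='n': occ=1, LF[3]=C('n')+1=9+1=10
L[4]='m': occ=0, LF[4]=C('m')+0=1+0=1
L[5]='m': occ=1, LF[5]=C('m')+1=1+1=2
L[6]='o': occ=2, LF[6]=C('o')+2=11+2=13
L[7]='$': occ=0, LF[7]=C('$')+0=0+0=0
L[8]='m': occ=2, LF[8]=C('m')+2=1+2=3
L[9]='m': occ=3, LF[9]=C('m')+3=1+3=4
L[10]='m': occ=4, LF[10]=C('m')+4=1+4=5
L[11]='m': occ=5, LF[11]=C('m')+5=1+5=6
L[12]='m': occ=6, LF[12]=C('m')+6=1+6=7
L[13]='o': occ=3, LF[13]=C('o')+3=11+3=14
L[14]='m': occ=7, LF[14]=C('m')+7=1+7=8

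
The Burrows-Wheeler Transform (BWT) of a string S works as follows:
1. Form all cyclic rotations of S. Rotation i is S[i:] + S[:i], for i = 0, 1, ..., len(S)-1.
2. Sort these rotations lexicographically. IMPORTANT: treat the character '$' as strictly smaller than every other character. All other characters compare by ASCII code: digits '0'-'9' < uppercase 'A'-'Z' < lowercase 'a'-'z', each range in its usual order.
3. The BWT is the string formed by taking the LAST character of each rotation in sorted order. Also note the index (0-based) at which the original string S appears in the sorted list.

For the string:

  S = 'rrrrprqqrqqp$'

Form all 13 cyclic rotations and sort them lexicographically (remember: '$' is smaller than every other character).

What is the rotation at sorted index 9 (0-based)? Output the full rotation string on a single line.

All 13 rotations (rotation i = S[i:]+S[:i]):
  rot[0] = rrrrprqqrqqp$
  rot[1] = rrrprqqrqqp$r
  rot[2] = rrprqqrqqp$rr
  rot[3] = rprqqrqqp$rrr
  rot[4] = prqqrqqp$rrrr
  rot[5] = rqqrqqp$rrrrp
  rot[6] = qqrqqp$rrrrpr
  rot[7] = qrqqp$rrrrprq
  rot[8] = rqqp$rrrrprqq
  rot[9] = qqp$rrrrprqqr
  rot[10] = qp$rrrrprqqrq
  rot[11] = p$rrrrprqqrqq
  rot[12] = $rrrrprqqrqqp
Sorted (with $ < everything):
  sorted[0] = $rrrrprqqrqqp
  sorted[1] = p$rrrrprqqrqq
  sorted[2] = prqqrqqp$rrrr
  sorted[3] = qp$rrrrprqqrq
  sorted[4] = qqp$rrrrprqqr
  sorted[5] = qqrqqp$rrrrpr
  sorted[6] = qrqqp$rrrrprq
  sorted[7] = rprqqrqqp$rrr
  sorted[8] = rqqp$rrrrprqq
  sorted[9] = rqqrqqp$rrrrp
  sorted[10] = rrprqqrqqp$rr
  sorted[11] = rrrprqqrqqp$r
  sorted[12] = rrrrprqqrqqp$
sorted[9] = rqqrqqp$rrrrp

Answer: rqqrqqp$rrrrp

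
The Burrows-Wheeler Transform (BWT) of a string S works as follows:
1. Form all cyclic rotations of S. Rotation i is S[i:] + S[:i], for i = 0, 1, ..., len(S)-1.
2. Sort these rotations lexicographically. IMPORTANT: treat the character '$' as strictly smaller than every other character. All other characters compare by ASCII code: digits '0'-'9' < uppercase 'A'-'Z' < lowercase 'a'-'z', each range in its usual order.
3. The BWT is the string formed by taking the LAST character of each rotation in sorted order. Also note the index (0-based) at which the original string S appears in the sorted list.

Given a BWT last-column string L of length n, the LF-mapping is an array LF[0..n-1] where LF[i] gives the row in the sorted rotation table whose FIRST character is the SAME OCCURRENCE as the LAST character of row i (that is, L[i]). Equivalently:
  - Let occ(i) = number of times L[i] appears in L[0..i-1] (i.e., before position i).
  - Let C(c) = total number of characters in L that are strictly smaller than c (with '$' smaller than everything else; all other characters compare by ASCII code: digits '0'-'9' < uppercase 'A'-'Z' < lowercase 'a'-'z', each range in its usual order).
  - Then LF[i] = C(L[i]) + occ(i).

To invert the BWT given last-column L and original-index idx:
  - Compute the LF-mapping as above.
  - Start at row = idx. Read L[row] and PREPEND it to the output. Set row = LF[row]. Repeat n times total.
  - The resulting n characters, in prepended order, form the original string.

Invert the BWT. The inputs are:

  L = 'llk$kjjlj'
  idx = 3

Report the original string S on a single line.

LF mapping: 6 7 4 0 5 1 2 8 3
Walk LF starting at row 3, prepending L[row]:
  step 1: row=3, L[3]='$', prepend. Next row=LF[3]=0
  step 2: row=0, L[0]='l', prepend. Next row=LF[0]=6
  step 3: row=6, L[6]='j', prepend. Next row=LF[6]=2
  step 4: row=2, L[2]='k', prepend. Next row=LF[2]=4
  step 5: row=4, L[4]='k', prepend. Next row=LF[4]=5
  step 6: row=5, L[5]='j', prepend. Next row=LF[5]=1
  step 7: row=1, L[1]='l', prepend. Next row=LF[1]=7
  step 8: row=7, L[7]='l', prepend. Next row=LF[7]=8
  step 9: row=8, L[8]='j', prepend. Next row=LF[8]=3
Reversed output: jlljkkjl$

Answer: jlljkkjl$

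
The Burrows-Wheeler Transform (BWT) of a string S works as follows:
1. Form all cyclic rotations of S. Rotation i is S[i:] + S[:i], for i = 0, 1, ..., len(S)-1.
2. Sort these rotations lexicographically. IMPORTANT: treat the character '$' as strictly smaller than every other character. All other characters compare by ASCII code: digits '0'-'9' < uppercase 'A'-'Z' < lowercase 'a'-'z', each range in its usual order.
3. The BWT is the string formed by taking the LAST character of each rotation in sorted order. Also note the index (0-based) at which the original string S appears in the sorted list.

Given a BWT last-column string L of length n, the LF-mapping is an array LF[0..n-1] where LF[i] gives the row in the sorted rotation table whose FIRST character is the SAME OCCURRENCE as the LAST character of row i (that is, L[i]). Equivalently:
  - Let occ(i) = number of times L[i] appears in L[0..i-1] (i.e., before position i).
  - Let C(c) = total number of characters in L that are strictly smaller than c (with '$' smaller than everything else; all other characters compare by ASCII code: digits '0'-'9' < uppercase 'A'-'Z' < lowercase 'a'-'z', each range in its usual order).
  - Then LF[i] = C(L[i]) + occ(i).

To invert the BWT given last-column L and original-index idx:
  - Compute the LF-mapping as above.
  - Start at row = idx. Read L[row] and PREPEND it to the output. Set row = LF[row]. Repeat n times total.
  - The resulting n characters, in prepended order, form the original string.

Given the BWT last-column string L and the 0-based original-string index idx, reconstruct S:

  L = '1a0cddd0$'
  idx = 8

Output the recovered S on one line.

LF mapping: 3 4 1 5 6 7 8 2 0
Walk LF starting at row 8, prepending L[row]:
  step 1: row=8, L[8]='$', prepend. Next row=LF[8]=0
  step 2: row=0, L[0]='1', prepend. Next row=LF[0]=3
  step 3: row=3, L[3]='c', prepend. Next row=LF[3]=5
  step 4: row=5, L[5]='d', prepend. Next row=LF[5]=7
  step 5: row=7, L[7]='0', prepend. Next row=LF[7]=2
  step 6: row=2, L[2]='0', prepend. Next row=LF[2]=1
  step 7: row=1, L[1]='a', prepend. Next row=LF[1]=4
  step 8: row=4, L[4]='d', prepend. Next row=LF[4]=6
  step 9: row=6, L[6]='d', prepend. Next row=LF[6]=8
Reversed output: dda00dc1$

Answer: dda00dc1$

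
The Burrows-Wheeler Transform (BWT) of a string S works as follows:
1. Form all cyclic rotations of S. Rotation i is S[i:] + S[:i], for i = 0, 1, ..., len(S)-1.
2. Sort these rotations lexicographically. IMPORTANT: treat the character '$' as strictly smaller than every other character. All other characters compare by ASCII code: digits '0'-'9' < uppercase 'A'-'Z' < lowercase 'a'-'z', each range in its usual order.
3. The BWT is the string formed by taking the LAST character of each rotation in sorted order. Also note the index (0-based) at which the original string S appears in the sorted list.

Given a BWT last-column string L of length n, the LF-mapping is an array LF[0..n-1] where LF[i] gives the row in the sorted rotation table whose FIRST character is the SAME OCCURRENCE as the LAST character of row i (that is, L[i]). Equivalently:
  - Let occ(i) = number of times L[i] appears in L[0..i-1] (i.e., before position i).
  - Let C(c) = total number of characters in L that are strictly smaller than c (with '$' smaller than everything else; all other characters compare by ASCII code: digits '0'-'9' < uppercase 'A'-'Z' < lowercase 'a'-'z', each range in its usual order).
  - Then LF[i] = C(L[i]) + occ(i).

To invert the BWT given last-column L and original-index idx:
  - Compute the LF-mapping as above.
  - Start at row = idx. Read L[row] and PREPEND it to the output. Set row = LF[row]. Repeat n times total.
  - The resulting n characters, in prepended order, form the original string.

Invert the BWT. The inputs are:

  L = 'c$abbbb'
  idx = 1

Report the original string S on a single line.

Answer: abbbbc$

Derivation:
LF mapping: 6 0 1 2 3 4 5
Walk LF starting at row 1, prepending L[row]:
  step 1: row=1, L[1]='$', prepend. Next row=LF[1]=0
  step 2: row=0, L[0]='c', prepend. Next row=LF[0]=6
  step 3: row=6, L[6]='b', prepend. Next row=LF[6]=5
  step 4: row=5, L[5]='b', prepend. Next row=LF[5]=4
  step 5: row=4, L[4]='b', prepend. Next row=LF[4]=3
  step 6: row=3, L[3]='b', prepend. Next row=LF[3]=2
  step 7: row=2, L[2]='a', prepend. Next row=LF[2]=1
Reversed output: abbbbc$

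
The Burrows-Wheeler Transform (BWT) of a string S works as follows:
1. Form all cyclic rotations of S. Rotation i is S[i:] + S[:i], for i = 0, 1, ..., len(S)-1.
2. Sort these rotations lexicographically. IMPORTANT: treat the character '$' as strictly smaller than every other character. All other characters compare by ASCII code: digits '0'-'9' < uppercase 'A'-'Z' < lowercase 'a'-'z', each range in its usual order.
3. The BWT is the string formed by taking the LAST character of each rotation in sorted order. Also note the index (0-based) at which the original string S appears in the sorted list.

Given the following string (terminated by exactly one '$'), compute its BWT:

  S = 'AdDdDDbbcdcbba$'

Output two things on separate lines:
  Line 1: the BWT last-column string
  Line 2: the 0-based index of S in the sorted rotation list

All 15 rotations (rotation i = S[i:]+S[:i]):
  rot[0] = AdDdDDbbcdcbba$
  rot[1] = dDdDDbbcdcbba$A
  rot[2] = DdDDbbcdcbba$Ad
  rot[3] = dDDbbcdcbba$AdD
  rot[4] = DDbbcdcbba$AdDd
  rot[5] = Dbbcdcbba$AdDdD
  rot[6] = bbcdcbba$AdDdDD
  rot[7] = bcdcbba$AdDdDDb
  rot[8] = cdcbba$AdDdDDbb
  rot[9] = dcbba$AdDdDDbbc
  rot[10] = cbba$AdDdDDbbcd
  rot[11] = bba$AdDdDDbbcdc
  rot[12] = ba$AdDdDDbbcdcb
  rot[13] = a$AdDdDDbbcdcbb
  rot[14] = $AdDdDDbbcdcbba
Sorted (with $ < everything):
  sorted[0] = $AdDdDDbbcdcbba  (last char: 'a')
  sorted[1] = AdDdDDbbcdcbba$  (last char: '$')
  sorted[2] = DDbbcdcbba$AdDd  (last char: 'd')
  sorted[3] = Dbbcdcbba$AdDdD  (last char: 'D')
  sorted[4] = DdDDbbcdcbba$Ad  (last char: 'd')
  sorted[5] = a$AdDdDDbbcdcbb  (last char: 'b')
  sorted[6] = ba$AdDdDDbbcdcb  (last char: 'b')
  sorted[7] = bba$AdDdDDbbcdc  (last char: 'c')
  sorted[8] = bbcdcbba$AdDdDD  (last char: 'D')
  sorted[9] = bcdcbba$AdDdDDb  (last char: 'b')
  sorted[10] = cbba$AdDdDDbbcd  (last char: 'd')
  sorted[11] = cdcbba$AdDdDDbb  (last char: 'b')
  sorted[12] = dDDbbcdcbba$AdD  (last char: 'D')
  sorted[13] = dDdDDbbcdcbba$A  (last char: 'A')
  sorted[14] = dcbba$AdDdDDbbc  (last char: 'c')
Last column: a$dDdbbcDbdbDAc
Original string S is at sorted index 1

Answer: a$dDdbbcDbdbDAc
1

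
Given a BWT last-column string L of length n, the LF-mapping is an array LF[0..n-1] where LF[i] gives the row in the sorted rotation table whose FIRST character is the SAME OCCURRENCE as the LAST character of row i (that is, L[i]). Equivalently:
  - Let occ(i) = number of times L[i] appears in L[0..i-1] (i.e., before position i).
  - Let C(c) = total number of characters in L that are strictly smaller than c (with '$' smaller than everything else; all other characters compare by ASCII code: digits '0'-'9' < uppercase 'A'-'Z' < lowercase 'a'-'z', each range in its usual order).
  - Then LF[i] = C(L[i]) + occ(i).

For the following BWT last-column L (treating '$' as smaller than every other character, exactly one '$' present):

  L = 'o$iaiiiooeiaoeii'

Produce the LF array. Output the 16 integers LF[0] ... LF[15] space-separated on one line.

Answer: 12 0 5 1 6 7 8 13 14 3 9 2 15 4 10 11

Derivation:
Char counts: '$':1, 'a':2, 'e':2, 'i':7, 'o':4
C (first-col start): C('$')=0, C('a')=1, C('e')=3, C('i')=5, C('o')=12
L[0]='o': occ=0, LF[0]=C('o')+0=12+0=12
L[1]='$': occ=0, LF[1]=C('$')+0=0+0=0
L[2]='i': occ=0, LF[2]=C('i')+0=5+0=5
L[3]='a': occ=0, LF[3]=C('a')+0=1+0=1
L[4]='i': occ=1, LF[4]=C('i')+1=5+1=6
L[5]='i': occ=2, LF[5]=C('i')+2=5+2=7
L[6]='i': occ=3, LF[6]=C('i')+3=5+3=8
L[7]='o': occ=1, LF[7]=C('o')+1=12+1=13
L[8]='o': occ=2, LF[8]=C('o')+2=12+2=14
L[9]='e': occ=0, LF[9]=C('e')+0=3+0=3
L[10]='i': occ=4, LF[10]=C('i')+4=5+4=9
L[11]='a': occ=1, LF[11]=C('a')+1=1+1=2
L[12]='o': occ=3, LF[12]=C('o')+3=12+3=15
L[13]='e': occ=1, LF[13]=C('e')+1=3+1=4
L[14]='i': occ=5, LF[14]=C('i')+5=5+5=10
L[15]='i': occ=6, LF[15]=C('i')+6=5+6=11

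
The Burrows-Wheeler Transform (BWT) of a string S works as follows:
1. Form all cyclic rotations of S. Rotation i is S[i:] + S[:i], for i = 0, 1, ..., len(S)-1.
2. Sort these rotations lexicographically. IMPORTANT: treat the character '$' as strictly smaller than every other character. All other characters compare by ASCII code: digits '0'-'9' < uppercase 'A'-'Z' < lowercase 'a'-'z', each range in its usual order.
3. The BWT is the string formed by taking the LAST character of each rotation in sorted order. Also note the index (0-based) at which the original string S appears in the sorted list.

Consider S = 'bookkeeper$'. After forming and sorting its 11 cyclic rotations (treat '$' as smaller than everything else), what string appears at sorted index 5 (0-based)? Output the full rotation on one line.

Answer: keeper$book

Derivation:
All 11 rotations (rotation i = S[i:]+S[:i]):
  rot[0] = bookkeeper$
  rot[1] = ookkeeper$b
  rot[2] = okkeeper$bo
  rot[3] = kkeeper$boo
  rot[4] = keeper$book
  rot[5] = eeper$bookk
  rot[6] = eper$bookke
  rot[7] = per$bookkee
  rot[8] = er$bookkeep
  rot[9] = r$bookkeepe
  rot[10] = $bookkeeper
Sorted (with $ < everything):
  sorted[0] = $bookkeeper
  sorted[1] = bookkeeper$
  sorted[2] = eeper$bookk
  sorted[3] = eper$bookke
  sorted[4] = er$bookkeep
  sorted[5] = keeper$book
  sorted[6] = kkeeper$boo
  sorted[7] = okkeeper$bo
  sorted[8] = ookkeeper$b
  sorted[9] = per$bookkee
  sorted[10] = r$bookkeepe
sorted[5] = keeper$book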